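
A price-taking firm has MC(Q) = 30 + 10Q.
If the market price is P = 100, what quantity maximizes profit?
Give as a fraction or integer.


In perfect competition, profit is maximized where P = MC.
100 = 30 + 10Q
70 = 10Q
Q* = 70/10 = 7

7


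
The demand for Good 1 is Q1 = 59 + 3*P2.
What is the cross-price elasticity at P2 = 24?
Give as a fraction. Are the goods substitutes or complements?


dQ1/dP2 = 3
At P2 = 24: Q1 = 59 + 3*24 = 131
Exy = (dQ1/dP2)(P2/Q1) = 3 * 24 / 131 = 72/131
Since Exy > 0, the goods are substitutes.

72/131 (substitutes)


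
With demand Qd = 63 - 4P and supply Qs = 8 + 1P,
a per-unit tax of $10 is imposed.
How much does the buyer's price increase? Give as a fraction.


With a per-unit tax, the buyer's price increase depends on relative slopes.
Supply slope: d = 1, Demand slope: b = 4
Buyer's price increase = d * tax / (b + d)
= 1 * 10 / (4 + 1)
= 10 / 5 = 2

2


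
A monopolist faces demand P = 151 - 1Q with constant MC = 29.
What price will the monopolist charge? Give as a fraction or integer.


MR = 151 - 2Q
Set MR = MC: 151 - 2Q = 29
Q* = 61
Substitute into demand:
P* = 151 - 1*61 = 90

90


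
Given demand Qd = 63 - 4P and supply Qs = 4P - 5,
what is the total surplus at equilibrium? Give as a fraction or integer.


Find equilibrium: 63 - 4P = 4P - 5
63 + 5 = 8P
P* = 68/8 = 17/2
Q* = 4*17/2 - 5 = 29
Inverse demand: P = 63/4 - Q/4, so P_max = 63/4
Inverse supply: P = 5/4 + Q/4, so P_min = 5/4
CS = (1/2) * 29 * (63/4 - 17/2) = 841/8
PS = (1/2) * 29 * (17/2 - 5/4) = 841/8
TS = CS + PS = 841/8 + 841/8 = 841/4

841/4


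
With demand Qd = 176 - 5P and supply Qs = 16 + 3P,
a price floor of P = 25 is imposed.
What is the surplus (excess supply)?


At P = 25:
Qd = 176 - 5*25 = 51
Qs = 16 + 3*25 = 91
Surplus = Qs - Qd = 91 - 51 = 40

40


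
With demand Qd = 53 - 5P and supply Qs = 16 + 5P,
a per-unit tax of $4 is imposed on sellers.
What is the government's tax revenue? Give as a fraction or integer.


With tax on sellers, new supply: Qs' = 16 + 5(P - 4)
= 5P - 4
New equilibrium quantity:
Q_new = 49/2
Tax revenue = tax * Q_new = 4 * 49/2 = 98

98


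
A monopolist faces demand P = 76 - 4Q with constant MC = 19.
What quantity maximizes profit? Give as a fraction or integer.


TR = P*Q = (76 - 4Q)Q = 76Q - 4Q^2
MR = dTR/dQ = 76 - 8Q
Set MR = MC:
76 - 8Q = 19
57 = 8Q
Q* = 57/8 = 57/8

57/8


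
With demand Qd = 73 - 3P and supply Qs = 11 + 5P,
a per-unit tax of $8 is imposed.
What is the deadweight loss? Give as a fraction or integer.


Pre-tax equilibrium quantity: Q* = 199/4
Post-tax equilibrium quantity: Q_tax = 139/4
Reduction in quantity: Q* - Q_tax = 15
DWL = (1/2) * tax * (Q* - Q_tax)
DWL = (1/2) * 8 * 15 = 60

60


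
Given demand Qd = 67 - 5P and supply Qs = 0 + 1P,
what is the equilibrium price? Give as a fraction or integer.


At equilibrium, Qd = Qs.
67 - 5P = 0 + 1P
67 - 0 = 5P + 1P
67 = 6P
P* = 67/6 = 67/6

67/6


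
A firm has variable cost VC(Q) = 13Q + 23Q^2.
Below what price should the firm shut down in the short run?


AVC(Q) = VC(Q)/Q = 13 + 23Q
AVC is increasing in Q, so minimum AVC is at Q -> 0+.
Min AVC = 13
The firm should shut down if P < 13.

13


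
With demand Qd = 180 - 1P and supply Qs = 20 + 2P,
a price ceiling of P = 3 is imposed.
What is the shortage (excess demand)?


At P = 3:
Qd = 180 - 1*3 = 177
Qs = 20 + 2*3 = 26
Shortage = Qd - Qs = 177 - 26 = 151

151


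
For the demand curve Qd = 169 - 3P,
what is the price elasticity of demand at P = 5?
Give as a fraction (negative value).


dQ/dP = -3
At P = 5: Q = 169 - 3*5 = 154
E = (dQ/dP)(P/Q) = (-3)(5/154) = -15/154

-15/154


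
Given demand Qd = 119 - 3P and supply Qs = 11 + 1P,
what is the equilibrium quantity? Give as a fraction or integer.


First find equilibrium price:
119 - 3P = 11 + 1P
P* = 108/4 = 27
Then substitute into demand:
Q* = 119 - 3 * 27 = 38

38


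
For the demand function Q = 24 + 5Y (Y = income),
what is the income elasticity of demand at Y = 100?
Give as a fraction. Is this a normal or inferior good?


dQ/dY = 5
At Y = 100: Q = 24 + 5*100 = 524
Ey = (dQ/dY)(Y/Q) = 5 * 100 / 524 = 125/131
Since Ey > 0, this is a normal good.

125/131 (normal good)


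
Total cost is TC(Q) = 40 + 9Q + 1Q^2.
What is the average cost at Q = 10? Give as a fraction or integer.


TC(10) = 40 + 9*10 + 1*10^2
TC(10) = 40 + 90 + 100 = 230
AC = TC/Q = 230/10 = 23

23


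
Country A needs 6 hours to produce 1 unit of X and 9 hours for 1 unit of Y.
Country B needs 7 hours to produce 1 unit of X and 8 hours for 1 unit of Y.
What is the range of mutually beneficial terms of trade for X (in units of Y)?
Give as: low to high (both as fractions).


Opportunity cost of X for Country A = hours_X / hours_Y = 6/9 = 2/3 units of Y
Opportunity cost of X for Country B = hours_X / hours_Y = 7/8 = 7/8 units of Y
Terms of trade must be between the two opportunity costs.
Range: 2/3 to 7/8

2/3 to 7/8


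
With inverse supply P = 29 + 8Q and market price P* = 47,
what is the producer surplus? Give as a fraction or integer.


Minimum supply price (at Q=0): P_min = 29
Quantity supplied at P* = 47:
Q* = (47 - 29)/8 = 9/4
PS = (1/2) * Q* * (P* - P_min)
PS = (1/2) * 9/4 * (47 - 29)
PS = (1/2) * 9/4 * 18 = 81/4

81/4


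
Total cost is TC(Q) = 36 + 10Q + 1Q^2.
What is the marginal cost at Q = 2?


MC = dTC/dQ = 10 + 2*1*Q
At Q = 2:
MC = 10 + 2*2
MC = 10 + 4 = 14

14


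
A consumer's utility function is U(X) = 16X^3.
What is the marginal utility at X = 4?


MU = dU/dX = 16*3*X^(3-1)
MU = 48*X^2
At X = 4:
MU = 48 * 4^2
MU = 48 * 16 = 768

768


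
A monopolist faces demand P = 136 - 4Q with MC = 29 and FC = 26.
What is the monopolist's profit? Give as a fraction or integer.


MR = MC: 136 - 8Q = 29
Q* = 107/8
P* = 136 - 4*107/8 = 165/2
Profit = (P* - MC)*Q* - FC
= (165/2 - 29)*107/8 - 26
= 107/2*107/8 - 26
= 11449/16 - 26 = 11033/16

11033/16


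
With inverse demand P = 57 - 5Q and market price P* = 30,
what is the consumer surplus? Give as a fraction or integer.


Maximum willingness to pay (at Q=0): P_max = 57
Quantity demanded at P* = 30:
Q* = (57 - 30)/5 = 27/5
CS = (1/2) * Q* * (P_max - P*)
CS = (1/2) * 27/5 * (57 - 30)
CS = (1/2) * 27/5 * 27 = 729/10

729/10


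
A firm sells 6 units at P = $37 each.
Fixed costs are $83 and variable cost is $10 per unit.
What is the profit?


Total Revenue = P * Q = 37 * 6 = $222
Total Cost = FC + VC*Q = 83 + 10*6 = $143
Profit = TR - TC = 222 - 143 = $79

$79


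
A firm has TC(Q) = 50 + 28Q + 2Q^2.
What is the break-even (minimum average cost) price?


AC(Q) = 50/Q + 28 + 2Q
To minimize: dAC/dQ = -50/Q^2 + 2 = 0
Q^2 = 50/2 = 25
Q* = 5
Min AC = 50/5 + 28 + 2*5
Min AC = 10 + 28 + 10 = 48

48


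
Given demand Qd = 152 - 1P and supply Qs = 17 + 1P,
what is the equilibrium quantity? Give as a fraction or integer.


First find equilibrium price:
152 - 1P = 17 + 1P
P* = 135/2 = 135/2
Then substitute into demand:
Q* = 152 - 1 * 135/2 = 169/2

169/2


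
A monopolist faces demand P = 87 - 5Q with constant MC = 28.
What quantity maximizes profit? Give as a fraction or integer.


TR = P*Q = (87 - 5Q)Q = 87Q - 5Q^2
MR = dTR/dQ = 87 - 10Q
Set MR = MC:
87 - 10Q = 28
59 = 10Q
Q* = 59/10 = 59/10

59/10


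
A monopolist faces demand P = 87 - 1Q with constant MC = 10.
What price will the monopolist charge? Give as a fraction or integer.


MR = 87 - 2Q
Set MR = MC: 87 - 2Q = 10
Q* = 77/2
Substitute into demand:
P* = 87 - 1*77/2 = 97/2

97/2


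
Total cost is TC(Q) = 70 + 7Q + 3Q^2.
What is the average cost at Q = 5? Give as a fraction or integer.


TC(5) = 70 + 7*5 + 3*5^2
TC(5) = 70 + 35 + 75 = 180
AC = TC/Q = 180/5 = 36

36


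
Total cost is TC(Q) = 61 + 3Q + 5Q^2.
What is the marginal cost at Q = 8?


MC = dTC/dQ = 3 + 2*5*Q
At Q = 8:
MC = 3 + 10*8
MC = 3 + 80 = 83

83


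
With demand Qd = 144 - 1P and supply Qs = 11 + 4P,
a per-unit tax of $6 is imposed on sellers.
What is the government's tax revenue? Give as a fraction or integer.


With tax on sellers, new supply: Qs' = 11 + 4(P - 6)
= 4P - 13
New equilibrium quantity:
Q_new = 563/5
Tax revenue = tax * Q_new = 6 * 563/5 = 3378/5

3378/5


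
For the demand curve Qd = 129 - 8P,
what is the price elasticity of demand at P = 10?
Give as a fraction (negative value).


dQ/dP = -8
At P = 10: Q = 129 - 8*10 = 49
E = (dQ/dP)(P/Q) = (-8)(10/49) = -80/49

-80/49


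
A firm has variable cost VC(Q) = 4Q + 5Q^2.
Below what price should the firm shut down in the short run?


AVC(Q) = VC(Q)/Q = 4 + 5Q
AVC is increasing in Q, so minimum AVC is at Q -> 0+.
Min AVC = 4
The firm should shut down if P < 4.

4


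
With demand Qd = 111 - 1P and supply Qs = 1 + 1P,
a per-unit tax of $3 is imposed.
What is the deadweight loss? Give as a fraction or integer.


Pre-tax equilibrium quantity: Q* = 56
Post-tax equilibrium quantity: Q_tax = 109/2
Reduction in quantity: Q* - Q_tax = 3/2
DWL = (1/2) * tax * (Q* - Q_tax)
DWL = (1/2) * 3 * 3/2 = 9/4

9/4


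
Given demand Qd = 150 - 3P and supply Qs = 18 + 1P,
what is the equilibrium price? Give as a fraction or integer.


At equilibrium, Qd = Qs.
150 - 3P = 18 + 1P
150 - 18 = 3P + 1P
132 = 4P
P* = 132/4 = 33

33


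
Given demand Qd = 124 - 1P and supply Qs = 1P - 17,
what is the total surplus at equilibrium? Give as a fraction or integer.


Find equilibrium: 124 - 1P = 1P - 17
124 + 17 = 2P
P* = 141/2 = 141/2
Q* = 1*141/2 - 17 = 107/2
Inverse demand: P = 124 - Q/1, so P_max = 124
Inverse supply: P = 17 + Q/1, so P_min = 17
CS = (1/2) * 107/2 * (124 - 141/2) = 11449/8
PS = (1/2) * 107/2 * (141/2 - 17) = 11449/8
TS = CS + PS = 11449/8 + 11449/8 = 11449/4

11449/4


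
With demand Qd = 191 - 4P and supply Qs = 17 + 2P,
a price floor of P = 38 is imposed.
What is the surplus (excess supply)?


At P = 38:
Qd = 191 - 4*38 = 39
Qs = 17 + 2*38 = 93
Surplus = Qs - Qd = 93 - 39 = 54

54


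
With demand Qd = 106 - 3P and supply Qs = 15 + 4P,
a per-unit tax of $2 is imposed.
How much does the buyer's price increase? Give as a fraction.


With a per-unit tax, the buyer's price increase depends on relative slopes.
Supply slope: d = 4, Demand slope: b = 3
Buyer's price increase = d * tax / (b + d)
= 4 * 2 / (3 + 4)
= 8 / 7 = 8/7

8/7


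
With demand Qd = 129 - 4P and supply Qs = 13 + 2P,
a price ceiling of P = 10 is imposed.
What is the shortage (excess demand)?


At P = 10:
Qd = 129 - 4*10 = 89
Qs = 13 + 2*10 = 33
Shortage = Qd - Qs = 89 - 33 = 56

56


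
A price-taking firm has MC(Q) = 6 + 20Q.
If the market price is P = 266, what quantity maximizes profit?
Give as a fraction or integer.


In perfect competition, profit is maximized where P = MC.
266 = 6 + 20Q
260 = 20Q
Q* = 260/20 = 13

13


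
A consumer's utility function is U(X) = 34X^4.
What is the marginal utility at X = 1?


MU = dU/dX = 34*4*X^(4-1)
MU = 136*X^3
At X = 1:
MU = 136 * 1^3
MU = 136 * 1 = 136

136


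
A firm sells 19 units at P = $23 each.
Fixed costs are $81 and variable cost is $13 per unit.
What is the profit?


Total Revenue = P * Q = 23 * 19 = $437
Total Cost = FC + VC*Q = 81 + 13*19 = $328
Profit = TR - TC = 437 - 328 = $109

$109


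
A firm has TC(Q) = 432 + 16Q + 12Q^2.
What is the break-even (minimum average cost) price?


AC(Q) = 432/Q + 16 + 12Q
To minimize: dAC/dQ = -432/Q^2 + 12 = 0
Q^2 = 432/12 = 36
Q* = 6
Min AC = 432/6 + 16 + 12*6
Min AC = 72 + 16 + 72 = 160

160


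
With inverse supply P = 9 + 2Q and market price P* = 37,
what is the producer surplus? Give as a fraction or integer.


Minimum supply price (at Q=0): P_min = 9
Quantity supplied at P* = 37:
Q* = (37 - 9)/2 = 14
PS = (1/2) * Q* * (P* - P_min)
PS = (1/2) * 14 * (37 - 9)
PS = (1/2) * 14 * 28 = 196

196


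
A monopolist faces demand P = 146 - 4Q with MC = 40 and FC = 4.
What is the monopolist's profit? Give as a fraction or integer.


MR = MC: 146 - 8Q = 40
Q* = 53/4
P* = 146 - 4*53/4 = 93
Profit = (P* - MC)*Q* - FC
= (93 - 40)*53/4 - 4
= 53*53/4 - 4
= 2809/4 - 4 = 2793/4

2793/4


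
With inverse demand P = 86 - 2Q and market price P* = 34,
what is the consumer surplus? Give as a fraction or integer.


Maximum willingness to pay (at Q=0): P_max = 86
Quantity demanded at P* = 34:
Q* = (86 - 34)/2 = 26
CS = (1/2) * Q* * (P_max - P*)
CS = (1/2) * 26 * (86 - 34)
CS = (1/2) * 26 * 52 = 676

676


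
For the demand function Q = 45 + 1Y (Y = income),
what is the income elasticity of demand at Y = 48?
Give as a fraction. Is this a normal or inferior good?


dQ/dY = 1
At Y = 48: Q = 45 + 1*48 = 93
Ey = (dQ/dY)(Y/Q) = 1 * 48 / 93 = 16/31
Since Ey > 0, this is a normal good.

16/31 (normal good)


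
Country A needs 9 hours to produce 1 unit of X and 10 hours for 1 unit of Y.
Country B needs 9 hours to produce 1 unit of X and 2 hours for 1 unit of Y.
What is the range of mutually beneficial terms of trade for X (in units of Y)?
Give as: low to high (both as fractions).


Opportunity cost of X for Country A = hours_X / hours_Y = 9/10 = 9/10 units of Y
Opportunity cost of X for Country B = hours_X / hours_Y = 9/2 = 9/2 units of Y
Terms of trade must be between the two opportunity costs.
Range: 9/10 to 9/2

9/10 to 9/2


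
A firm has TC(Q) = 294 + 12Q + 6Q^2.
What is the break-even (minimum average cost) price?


AC(Q) = 294/Q + 12 + 6Q
To minimize: dAC/dQ = -294/Q^2 + 6 = 0
Q^2 = 294/6 = 49
Q* = 7
Min AC = 294/7 + 12 + 6*7
Min AC = 42 + 12 + 42 = 96

96


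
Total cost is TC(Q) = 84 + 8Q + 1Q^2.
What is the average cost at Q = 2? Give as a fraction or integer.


TC(2) = 84 + 8*2 + 1*2^2
TC(2) = 84 + 16 + 4 = 104
AC = TC/Q = 104/2 = 52

52


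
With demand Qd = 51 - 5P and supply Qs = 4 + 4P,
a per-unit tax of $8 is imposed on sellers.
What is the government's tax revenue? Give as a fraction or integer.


With tax on sellers, new supply: Qs' = 4 + 4(P - 8)
= 4P - 28
New equilibrium quantity:
Q_new = 64/9
Tax revenue = tax * Q_new = 8 * 64/9 = 512/9

512/9


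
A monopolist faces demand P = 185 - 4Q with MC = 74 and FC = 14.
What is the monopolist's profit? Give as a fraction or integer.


MR = MC: 185 - 8Q = 74
Q* = 111/8
P* = 185 - 4*111/8 = 259/2
Profit = (P* - MC)*Q* - FC
= (259/2 - 74)*111/8 - 14
= 111/2*111/8 - 14
= 12321/16 - 14 = 12097/16

12097/16


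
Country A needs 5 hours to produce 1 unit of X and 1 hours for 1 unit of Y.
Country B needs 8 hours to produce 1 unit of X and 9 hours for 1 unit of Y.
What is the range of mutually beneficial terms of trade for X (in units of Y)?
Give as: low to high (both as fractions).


Opportunity cost of X for Country A = hours_X / hours_Y = 5/1 = 5 units of Y
Opportunity cost of X for Country B = hours_X / hours_Y = 8/9 = 8/9 units of Y
Terms of trade must be between the two opportunity costs.
Range: 8/9 to 5

8/9 to 5


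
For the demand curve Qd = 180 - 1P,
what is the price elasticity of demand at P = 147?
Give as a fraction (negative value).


dQ/dP = -1
At P = 147: Q = 180 - 1*147 = 33
E = (dQ/dP)(P/Q) = (-1)(147/33) = -49/11

-49/11


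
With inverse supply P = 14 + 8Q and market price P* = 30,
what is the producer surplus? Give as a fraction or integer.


Minimum supply price (at Q=0): P_min = 14
Quantity supplied at P* = 30:
Q* = (30 - 14)/8 = 2
PS = (1/2) * Q* * (P* - P_min)
PS = (1/2) * 2 * (30 - 14)
PS = (1/2) * 2 * 16 = 16

16


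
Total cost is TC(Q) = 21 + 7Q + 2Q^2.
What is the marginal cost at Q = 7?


MC = dTC/dQ = 7 + 2*2*Q
At Q = 7:
MC = 7 + 4*7
MC = 7 + 28 = 35

35


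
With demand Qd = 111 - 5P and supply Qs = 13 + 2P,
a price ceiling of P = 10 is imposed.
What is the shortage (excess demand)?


At P = 10:
Qd = 111 - 5*10 = 61
Qs = 13 + 2*10 = 33
Shortage = Qd - Qs = 61 - 33 = 28

28


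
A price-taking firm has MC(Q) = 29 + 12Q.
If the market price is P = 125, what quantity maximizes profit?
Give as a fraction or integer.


In perfect competition, profit is maximized where P = MC.
125 = 29 + 12Q
96 = 12Q
Q* = 96/12 = 8

8


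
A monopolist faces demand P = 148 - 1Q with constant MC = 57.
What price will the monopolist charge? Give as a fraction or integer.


MR = 148 - 2Q
Set MR = MC: 148 - 2Q = 57
Q* = 91/2
Substitute into demand:
P* = 148 - 1*91/2 = 205/2

205/2


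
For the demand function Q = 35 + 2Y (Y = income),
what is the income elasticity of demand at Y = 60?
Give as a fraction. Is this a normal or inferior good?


dQ/dY = 2
At Y = 60: Q = 35 + 2*60 = 155
Ey = (dQ/dY)(Y/Q) = 2 * 60 / 155 = 24/31
Since Ey > 0, this is a normal good.

24/31 (normal good)


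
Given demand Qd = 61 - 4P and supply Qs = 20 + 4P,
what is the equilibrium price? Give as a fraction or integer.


At equilibrium, Qd = Qs.
61 - 4P = 20 + 4P
61 - 20 = 4P + 4P
41 = 8P
P* = 41/8 = 41/8

41/8


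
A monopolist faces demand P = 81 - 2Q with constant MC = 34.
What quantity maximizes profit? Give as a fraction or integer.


TR = P*Q = (81 - 2Q)Q = 81Q - 2Q^2
MR = dTR/dQ = 81 - 4Q
Set MR = MC:
81 - 4Q = 34
47 = 4Q
Q* = 47/4 = 47/4

47/4


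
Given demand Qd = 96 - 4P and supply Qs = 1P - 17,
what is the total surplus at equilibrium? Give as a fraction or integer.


Find equilibrium: 96 - 4P = 1P - 17
96 + 17 = 5P
P* = 113/5 = 113/5
Q* = 1*113/5 - 17 = 28/5
Inverse demand: P = 24 - Q/4, so P_max = 24
Inverse supply: P = 17 + Q/1, so P_min = 17
CS = (1/2) * 28/5 * (24 - 113/5) = 98/25
PS = (1/2) * 28/5 * (113/5 - 17) = 392/25
TS = CS + PS = 98/25 + 392/25 = 98/5

98/5


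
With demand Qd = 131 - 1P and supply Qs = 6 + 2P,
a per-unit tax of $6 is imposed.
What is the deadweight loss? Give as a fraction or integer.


Pre-tax equilibrium quantity: Q* = 268/3
Post-tax equilibrium quantity: Q_tax = 256/3
Reduction in quantity: Q* - Q_tax = 4
DWL = (1/2) * tax * (Q* - Q_tax)
DWL = (1/2) * 6 * 4 = 12

12


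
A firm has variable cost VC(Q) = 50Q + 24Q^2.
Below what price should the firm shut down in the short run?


AVC(Q) = VC(Q)/Q = 50 + 24Q
AVC is increasing in Q, so minimum AVC is at Q -> 0+.
Min AVC = 50
The firm should shut down if P < 50.

50


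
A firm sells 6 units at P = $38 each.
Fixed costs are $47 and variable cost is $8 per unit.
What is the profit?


Total Revenue = P * Q = 38 * 6 = $228
Total Cost = FC + VC*Q = 47 + 8*6 = $95
Profit = TR - TC = 228 - 95 = $133

$133


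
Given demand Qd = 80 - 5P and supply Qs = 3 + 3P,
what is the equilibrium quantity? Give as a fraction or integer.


First find equilibrium price:
80 - 5P = 3 + 3P
P* = 77/8 = 77/8
Then substitute into demand:
Q* = 80 - 5 * 77/8 = 255/8

255/8


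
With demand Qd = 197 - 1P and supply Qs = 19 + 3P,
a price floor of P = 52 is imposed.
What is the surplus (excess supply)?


At P = 52:
Qd = 197 - 1*52 = 145
Qs = 19 + 3*52 = 175
Surplus = Qs - Qd = 175 - 145 = 30

30


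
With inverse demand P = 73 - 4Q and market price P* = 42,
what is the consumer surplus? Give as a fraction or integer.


Maximum willingness to pay (at Q=0): P_max = 73
Quantity demanded at P* = 42:
Q* = (73 - 42)/4 = 31/4
CS = (1/2) * Q* * (P_max - P*)
CS = (1/2) * 31/4 * (73 - 42)
CS = (1/2) * 31/4 * 31 = 961/8

961/8


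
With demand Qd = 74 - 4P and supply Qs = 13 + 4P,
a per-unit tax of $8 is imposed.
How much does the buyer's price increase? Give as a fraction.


With a per-unit tax, the buyer's price increase depends on relative slopes.
Supply slope: d = 4, Demand slope: b = 4
Buyer's price increase = d * tax / (b + d)
= 4 * 8 / (4 + 4)
= 32 / 8 = 4

4


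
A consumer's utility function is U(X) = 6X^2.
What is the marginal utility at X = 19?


MU = dU/dX = 6*2*X^(2-1)
MU = 12*X^1
At X = 19:
MU = 12 * 19^1
MU = 12 * 19 = 228

228


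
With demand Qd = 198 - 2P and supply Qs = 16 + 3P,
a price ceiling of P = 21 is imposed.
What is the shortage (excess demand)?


At P = 21:
Qd = 198 - 2*21 = 156
Qs = 16 + 3*21 = 79
Shortage = Qd - Qs = 156 - 79 = 77

77


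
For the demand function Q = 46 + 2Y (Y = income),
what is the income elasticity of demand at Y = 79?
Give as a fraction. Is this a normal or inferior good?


dQ/dY = 2
At Y = 79: Q = 46 + 2*79 = 204
Ey = (dQ/dY)(Y/Q) = 2 * 79 / 204 = 79/102
Since Ey > 0, this is a normal good.

79/102 (normal good)


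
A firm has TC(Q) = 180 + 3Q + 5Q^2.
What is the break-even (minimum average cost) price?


AC(Q) = 180/Q + 3 + 5Q
To minimize: dAC/dQ = -180/Q^2 + 5 = 0
Q^2 = 180/5 = 36
Q* = 6
Min AC = 180/6 + 3 + 5*6
Min AC = 30 + 3 + 30 = 63

63


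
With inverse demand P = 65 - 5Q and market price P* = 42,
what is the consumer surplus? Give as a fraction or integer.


Maximum willingness to pay (at Q=0): P_max = 65
Quantity demanded at P* = 42:
Q* = (65 - 42)/5 = 23/5
CS = (1/2) * Q* * (P_max - P*)
CS = (1/2) * 23/5 * (65 - 42)
CS = (1/2) * 23/5 * 23 = 529/10

529/10


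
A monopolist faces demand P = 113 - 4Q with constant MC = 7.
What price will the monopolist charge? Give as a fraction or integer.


MR = 113 - 8Q
Set MR = MC: 113 - 8Q = 7
Q* = 53/4
Substitute into demand:
P* = 113 - 4*53/4 = 60

60


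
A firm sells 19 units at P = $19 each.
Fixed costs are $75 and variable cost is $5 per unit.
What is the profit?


Total Revenue = P * Q = 19 * 19 = $361
Total Cost = FC + VC*Q = 75 + 5*19 = $170
Profit = TR - TC = 361 - 170 = $191

$191


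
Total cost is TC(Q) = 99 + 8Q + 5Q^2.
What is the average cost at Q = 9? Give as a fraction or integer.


TC(9) = 99 + 8*9 + 5*9^2
TC(9) = 99 + 72 + 405 = 576
AC = TC/Q = 576/9 = 64

64


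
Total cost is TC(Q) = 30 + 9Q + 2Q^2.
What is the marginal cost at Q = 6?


MC = dTC/dQ = 9 + 2*2*Q
At Q = 6:
MC = 9 + 4*6
MC = 9 + 24 = 33

33


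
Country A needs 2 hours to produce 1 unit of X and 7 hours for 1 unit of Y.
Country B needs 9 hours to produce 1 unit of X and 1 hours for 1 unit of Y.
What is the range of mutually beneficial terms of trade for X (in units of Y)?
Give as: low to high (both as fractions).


Opportunity cost of X for Country A = hours_X / hours_Y = 2/7 = 2/7 units of Y
Opportunity cost of X for Country B = hours_X / hours_Y = 9/1 = 9 units of Y
Terms of trade must be between the two opportunity costs.
Range: 2/7 to 9

2/7 to 9


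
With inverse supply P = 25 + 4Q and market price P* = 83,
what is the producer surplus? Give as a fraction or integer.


Minimum supply price (at Q=0): P_min = 25
Quantity supplied at P* = 83:
Q* = (83 - 25)/4 = 29/2
PS = (1/2) * Q* * (P* - P_min)
PS = (1/2) * 29/2 * (83 - 25)
PS = (1/2) * 29/2 * 58 = 841/2

841/2


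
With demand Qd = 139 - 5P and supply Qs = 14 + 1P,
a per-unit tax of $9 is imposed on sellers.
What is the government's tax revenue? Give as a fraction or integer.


With tax on sellers, new supply: Qs' = 14 + 1(P - 9)
= 5 + 1P
New equilibrium quantity:
Q_new = 82/3
Tax revenue = tax * Q_new = 9 * 82/3 = 246

246


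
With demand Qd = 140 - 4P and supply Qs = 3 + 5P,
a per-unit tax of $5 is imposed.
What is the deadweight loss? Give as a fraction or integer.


Pre-tax equilibrium quantity: Q* = 712/9
Post-tax equilibrium quantity: Q_tax = 68
Reduction in quantity: Q* - Q_tax = 100/9
DWL = (1/2) * tax * (Q* - Q_tax)
DWL = (1/2) * 5 * 100/9 = 250/9

250/9


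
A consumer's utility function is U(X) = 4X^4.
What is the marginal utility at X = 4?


MU = dU/dX = 4*4*X^(4-1)
MU = 16*X^3
At X = 4:
MU = 16 * 4^3
MU = 16 * 64 = 1024

1024


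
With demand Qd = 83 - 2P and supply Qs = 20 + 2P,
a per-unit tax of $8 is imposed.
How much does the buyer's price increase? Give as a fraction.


With a per-unit tax, the buyer's price increase depends on relative slopes.
Supply slope: d = 2, Demand slope: b = 2
Buyer's price increase = d * tax / (b + d)
= 2 * 8 / (2 + 2)
= 16 / 4 = 4

4


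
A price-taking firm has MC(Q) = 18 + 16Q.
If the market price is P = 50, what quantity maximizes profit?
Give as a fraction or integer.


In perfect competition, profit is maximized where P = MC.
50 = 18 + 16Q
32 = 16Q
Q* = 32/16 = 2

2


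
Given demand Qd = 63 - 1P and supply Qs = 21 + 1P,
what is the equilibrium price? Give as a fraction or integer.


At equilibrium, Qd = Qs.
63 - 1P = 21 + 1P
63 - 21 = 1P + 1P
42 = 2P
P* = 42/2 = 21

21


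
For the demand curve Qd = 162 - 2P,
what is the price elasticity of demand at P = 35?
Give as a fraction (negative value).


dQ/dP = -2
At P = 35: Q = 162 - 2*35 = 92
E = (dQ/dP)(P/Q) = (-2)(35/92) = -35/46

-35/46


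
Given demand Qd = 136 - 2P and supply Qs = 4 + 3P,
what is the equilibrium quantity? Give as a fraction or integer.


First find equilibrium price:
136 - 2P = 4 + 3P
P* = 132/5 = 132/5
Then substitute into demand:
Q* = 136 - 2 * 132/5 = 416/5

416/5


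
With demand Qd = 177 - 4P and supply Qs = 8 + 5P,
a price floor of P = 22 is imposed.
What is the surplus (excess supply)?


At P = 22:
Qd = 177 - 4*22 = 89
Qs = 8 + 5*22 = 118
Surplus = Qs - Qd = 118 - 89 = 29

29


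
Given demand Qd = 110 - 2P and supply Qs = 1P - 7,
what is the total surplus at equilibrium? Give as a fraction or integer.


Find equilibrium: 110 - 2P = 1P - 7
110 + 7 = 3P
P* = 117/3 = 39
Q* = 1*39 - 7 = 32
Inverse demand: P = 55 - Q/2, so P_max = 55
Inverse supply: P = 7 + Q/1, so P_min = 7
CS = (1/2) * 32 * (55 - 39) = 256
PS = (1/2) * 32 * (39 - 7) = 512
TS = CS + PS = 256 + 512 = 768

768


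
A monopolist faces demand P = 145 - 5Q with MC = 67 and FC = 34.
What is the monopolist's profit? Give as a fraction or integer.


MR = MC: 145 - 10Q = 67
Q* = 39/5
P* = 145 - 5*39/5 = 106
Profit = (P* - MC)*Q* - FC
= (106 - 67)*39/5 - 34
= 39*39/5 - 34
= 1521/5 - 34 = 1351/5

1351/5


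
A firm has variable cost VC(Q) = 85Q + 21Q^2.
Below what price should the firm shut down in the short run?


AVC(Q) = VC(Q)/Q = 85 + 21Q
AVC is increasing in Q, so minimum AVC is at Q -> 0+.
Min AVC = 85
The firm should shut down if P < 85.

85


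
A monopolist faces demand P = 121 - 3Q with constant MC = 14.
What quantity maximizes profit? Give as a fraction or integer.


TR = P*Q = (121 - 3Q)Q = 121Q - 3Q^2
MR = dTR/dQ = 121 - 6Q
Set MR = MC:
121 - 6Q = 14
107 = 6Q
Q* = 107/6 = 107/6

107/6


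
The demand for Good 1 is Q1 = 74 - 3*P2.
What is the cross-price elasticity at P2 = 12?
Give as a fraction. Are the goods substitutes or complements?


dQ1/dP2 = -3
At P2 = 12: Q1 = 74 - 3*12 = 38
Exy = (dQ1/dP2)(P2/Q1) = -3 * 12 / 38 = -18/19
Since Exy < 0, the goods are complements.

-18/19 (complements)


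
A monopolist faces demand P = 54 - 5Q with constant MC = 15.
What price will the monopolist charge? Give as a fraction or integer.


MR = 54 - 10Q
Set MR = MC: 54 - 10Q = 15
Q* = 39/10
Substitute into demand:
P* = 54 - 5*39/10 = 69/2

69/2


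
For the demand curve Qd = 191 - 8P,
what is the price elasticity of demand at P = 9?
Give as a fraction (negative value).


dQ/dP = -8
At P = 9: Q = 191 - 8*9 = 119
E = (dQ/dP)(P/Q) = (-8)(9/119) = -72/119

-72/119


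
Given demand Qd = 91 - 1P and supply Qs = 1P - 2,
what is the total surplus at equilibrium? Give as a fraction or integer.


Find equilibrium: 91 - 1P = 1P - 2
91 + 2 = 2P
P* = 93/2 = 93/2
Q* = 1*93/2 - 2 = 89/2
Inverse demand: P = 91 - Q/1, so P_max = 91
Inverse supply: P = 2 + Q/1, so P_min = 2
CS = (1/2) * 89/2 * (91 - 93/2) = 7921/8
PS = (1/2) * 89/2 * (93/2 - 2) = 7921/8
TS = CS + PS = 7921/8 + 7921/8 = 7921/4

7921/4


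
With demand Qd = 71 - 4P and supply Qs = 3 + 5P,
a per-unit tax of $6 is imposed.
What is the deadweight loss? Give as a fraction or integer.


Pre-tax equilibrium quantity: Q* = 367/9
Post-tax equilibrium quantity: Q_tax = 247/9
Reduction in quantity: Q* - Q_tax = 40/3
DWL = (1/2) * tax * (Q* - Q_tax)
DWL = (1/2) * 6 * 40/3 = 40

40


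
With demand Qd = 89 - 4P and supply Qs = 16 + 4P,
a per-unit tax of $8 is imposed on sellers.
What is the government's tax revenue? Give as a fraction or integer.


With tax on sellers, new supply: Qs' = 16 + 4(P - 8)
= 4P - 16
New equilibrium quantity:
Q_new = 73/2
Tax revenue = tax * Q_new = 8 * 73/2 = 292

292


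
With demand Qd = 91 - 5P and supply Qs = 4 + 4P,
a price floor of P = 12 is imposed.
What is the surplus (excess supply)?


At P = 12:
Qd = 91 - 5*12 = 31
Qs = 4 + 4*12 = 52
Surplus = Qs - Qd = 52 - 31 = 21

21


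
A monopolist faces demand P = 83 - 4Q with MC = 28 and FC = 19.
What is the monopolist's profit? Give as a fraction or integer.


MR = MC: 83 - 8Q = 28
Q* = 55/8
P* = 83 - 4*55/8 = 111/2
Profit = (P* - MC)*Q* - FC
= (111/2 - 28)*55/8 - 19
= 55/2*55/8 - 19
= 3025/16 - 19 = 2721/16

2721/16


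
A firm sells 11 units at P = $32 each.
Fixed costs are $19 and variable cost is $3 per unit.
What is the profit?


Total Revenue = P * Q = 32 * 11 = $352
Total Cost = FC + VC*Q = 19 + 3*11 = $52
Profit = TR - TC = 352 - 52 = $300

$300


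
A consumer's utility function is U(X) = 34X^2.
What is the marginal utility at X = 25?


MU = dU/dX = 34*2*X^(2-1)
MU = 68*X^1
At X = 25:
MU = 68 * 25^1
MU = 68 * 25 = 1700

1700


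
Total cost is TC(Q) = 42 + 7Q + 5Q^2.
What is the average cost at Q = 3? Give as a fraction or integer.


TC(3) = 42 + 7*3 + 5*3^2
TC(3) = 42 + 21 + 45 = 108
AC = TC/Q = 108/3 = 36

36


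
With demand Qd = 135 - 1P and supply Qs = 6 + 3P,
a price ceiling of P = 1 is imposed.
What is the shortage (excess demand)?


At P = 1:
Qd = 135 - 1*1 = 134
Qs = 6 + 3*1 = 9
Shortage = Qd - Qs = 134 - 9 = 125

125


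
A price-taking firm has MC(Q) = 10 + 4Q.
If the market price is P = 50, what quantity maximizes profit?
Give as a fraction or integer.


In perfect competition, profit is maximized where P = MC.
50 = 10 + 4Q
40 = 4Q
Q* = 40/4 = 10

10


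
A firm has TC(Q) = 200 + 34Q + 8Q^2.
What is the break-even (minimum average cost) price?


AC(Q) = 200/Q + 34 + 8Q
To minimize: dAC/dQ = -200/Q^2 + 8 = 0
Q^2 = 200/8 = 25
Q* = 5
Min AC = 200/5 + 34 + 8*5
Min AC = 40 + 34 + 40 = 114

114


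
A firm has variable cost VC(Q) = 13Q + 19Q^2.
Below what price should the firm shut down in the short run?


AVC(Q) = VC(Q)/Q = 13 + 19Q
AVC is increasing in Q, so minimum AVC is at Q -> 0+.
Min AVC = 13
The firm should shut down if P < 13.

13


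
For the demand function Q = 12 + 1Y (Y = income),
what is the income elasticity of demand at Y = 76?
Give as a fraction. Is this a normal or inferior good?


dQ/dY = 1
At Y = 76: Q = 12 + 1*76 = 88
Ey = (dQ/dY)(Y/Q) = 1 * 76 / 88 = 19/22
Since Ey > 0, this is a normal good.

19/22 (normal good)


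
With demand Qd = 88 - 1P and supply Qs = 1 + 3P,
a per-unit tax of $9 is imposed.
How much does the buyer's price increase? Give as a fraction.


With a per-unit tax, the buyer's price increase depends on relative slopes.
Supply slope: d = 3, Demand slope: b = 1
Buyer's price increase = d * tax / (b + d)
= 3 * 9 / (1 + 3)
= 27 / 4 = 27/4

27/4


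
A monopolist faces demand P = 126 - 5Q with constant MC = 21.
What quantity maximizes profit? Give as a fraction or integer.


TR = P*Q = (126 - 5Q)Q = 126Q - 5Q^2
MR = dTR/dQ = 126 - 10Q
Set MR = MC:
126 - 10Q = 21
105 = 10Q
Q* = 105/10 = 21/2

21/2


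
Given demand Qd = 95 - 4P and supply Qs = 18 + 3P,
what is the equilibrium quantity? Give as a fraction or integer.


First find equilibrium price:
95 - 4P = 18 + 3P
P* = 77/7 = 11
Then substitute into demand:
Q* = 95 - 4 * 11 = 51

51


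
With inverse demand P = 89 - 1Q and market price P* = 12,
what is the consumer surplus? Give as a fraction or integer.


Maximum willingness to pay (at Q=0): P_max = 89
Quantity demanded at P* = 12:
Q* = (89 - 12)/1 = 77
CS = (1/2) * Q* * (P_max - P*)
CS = (1/2) * 77 * (89 - 12)
CS = (1/2) * 77 * 77 = 5929/2

5929/2


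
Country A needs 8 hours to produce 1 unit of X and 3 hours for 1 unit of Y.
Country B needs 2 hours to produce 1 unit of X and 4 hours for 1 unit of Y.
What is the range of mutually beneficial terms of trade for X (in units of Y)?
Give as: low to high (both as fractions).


Opportunity cost of X for Country A = hours_X / hours_Y = 8/3 = 8/3 units of Y
Opportunity cost of X for Country B = hours_X / hours_Y = 2/4 = 1/2 units of Y
Terms of trade must be between the two opportunity costs.
Range: 1/2 to 8/3

1/2 to 8/3


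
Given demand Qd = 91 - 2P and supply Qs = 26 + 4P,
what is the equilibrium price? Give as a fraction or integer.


At equilibrium, Qd = Qs.
91 - 2P = 26 + 4P
91 - 26 = 2P + 4P
65 = 6P
P* = 65/6 = 65/6

65/6


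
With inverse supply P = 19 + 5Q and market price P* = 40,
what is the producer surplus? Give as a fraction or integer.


Minimum supply price (at Q=0): P_min = 19
Quantity supplied at P* = 40:
Q* = (40 - 19)/5 = 21/5
PS = (1/2) * Q* * (P* - P_min)
PS = (1/2) * 21/5 * (40 - 19)
PS = (1/2) * 21/5 * 21 = 441/10

441/10


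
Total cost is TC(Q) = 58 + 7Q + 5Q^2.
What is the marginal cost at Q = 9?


MC = dTC/dQ = 7 + 2*5*Q
At Q = 9:
MC = 7 + 10*9
MC = 7 + 90 = 97

97


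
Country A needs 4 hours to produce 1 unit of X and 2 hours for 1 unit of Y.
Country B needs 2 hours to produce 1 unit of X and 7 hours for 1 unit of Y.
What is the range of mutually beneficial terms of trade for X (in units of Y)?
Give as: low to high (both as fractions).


Opportunity cost of X for Country A = hours_X / hours_Y = 4/2 = 2 units of Y
Opportunity cost of X for Country B = hours_X / hours_Y = 2/7 = 2/7 units of Y
Terms of trade must be between the two opportunity costs.
Range: 2/7 to 2

2/7 to 2


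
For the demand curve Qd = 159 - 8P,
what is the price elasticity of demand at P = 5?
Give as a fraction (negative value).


dQ/dP = -8
At P = 5: Q = 159 - 8*5 = 119
E = (dQ/dP)(P/Q) = (-8)(5/119) = -40/119

-40/119


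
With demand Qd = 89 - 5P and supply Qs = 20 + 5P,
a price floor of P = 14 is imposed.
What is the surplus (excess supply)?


At P = 14:
Qd = 89 - 5*14 = 19
Qs = 20 + 5*14 = 90
Surplus = Qs - Qd = 90 - 19 = 71

71


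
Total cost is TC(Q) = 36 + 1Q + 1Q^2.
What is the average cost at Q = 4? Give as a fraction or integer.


TC(4) = 36 + 1*4 + 1*4^2
TC(4) = 36 + 4 + 16 = 56
AC = TC/Q = 56/4 = 14

14


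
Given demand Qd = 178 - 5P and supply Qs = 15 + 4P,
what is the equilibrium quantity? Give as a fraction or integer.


First find equilibrium price:
178 - 5P = 15 + 4P
P* = 163/9 = 163/9
Then substitute into demand:
Q* = 178 - 5 * 163/9 = 787/9

787/9


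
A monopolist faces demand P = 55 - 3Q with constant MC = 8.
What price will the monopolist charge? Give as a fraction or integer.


MR = 55 - 6Q
Set MR = MC: 55 - 6Q = 8
Q* = 47/6
Substitute into demand:
P* = 55 - 3*47/6 = 63/2

63/2


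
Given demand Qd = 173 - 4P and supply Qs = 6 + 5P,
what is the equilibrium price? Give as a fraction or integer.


At equilibrium, Qd = Qs.
173 - 4P = 6 + 5P
173 - 6 = 4P + 5P
167 = 9P
P* = 167/9 = 167/9

167/9


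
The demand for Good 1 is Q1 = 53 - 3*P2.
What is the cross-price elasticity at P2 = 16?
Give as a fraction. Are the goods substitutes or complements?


dQ1/dP2 = -3
At P2 = 16: Q1 = 53 - 3*16 = 5
Exy = (dQ1/dP2)(P2/Q1) = -3 * 16 / 5 = -48/5
Since Exy < 0, the goods are complements.

-48/5 (complements)


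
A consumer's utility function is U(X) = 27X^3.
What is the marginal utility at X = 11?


MU = dU/dX = 27*3*X^(3-1)
MU = 81*X^2
At X = 11:
MU = 81 * 11^2
MU = 81 * 121 = 9801

9801


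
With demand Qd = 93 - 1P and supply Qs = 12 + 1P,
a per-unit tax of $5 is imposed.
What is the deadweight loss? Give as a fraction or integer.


Pre-tax equilibrium quantity: Q* = 105/2
Post-tax equilibrium quantity: Q_tax = 50
Reduction in quantity: Q* - Q_tax = 5/2
DWL = (1/2) * tax * (Q* - Q_tax)
DWL = (1/2) * 5 * 5/2 = 25/4

25/4


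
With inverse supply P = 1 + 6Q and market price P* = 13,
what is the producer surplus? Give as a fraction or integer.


Minimum supply price (at Q=0): P_min = 1
Quantity supplied at P* = 13:
Q* = (13 - 1)/6 = 2
PS = (1/2) * Q* * (P* - P_min)
PS = (1/2) * 2 * (13 - 1)
PS = (1/2) * 2 * 12 = 12

12


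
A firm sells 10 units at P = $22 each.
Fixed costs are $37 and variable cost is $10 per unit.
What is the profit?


Total Revenue = P * Q = 22 * 10 = $220
Total Cost = FC + VC*Q = 37 + 10*10 = $137
Profit = TR - TC = 220 - 137 = $83

$83


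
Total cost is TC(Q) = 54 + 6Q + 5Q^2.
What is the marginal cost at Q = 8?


MC = dTC/dQ = 6 + 2*5*Q
At Q = 8:
MC = 6 + 10*8
MC = 6 + 80 = 86

86


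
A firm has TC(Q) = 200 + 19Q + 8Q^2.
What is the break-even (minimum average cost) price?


AC(Q) = 200/Q + 19 + 8Q
To minimize: dAC/dQ = -200/Q^2 + 8 = 0
Q^2 = 200/8 = 25
Q* = 5
Min AC = 200/5 + 19 + 8*5
Min AC = 40 + 19 + 40 = 99

99


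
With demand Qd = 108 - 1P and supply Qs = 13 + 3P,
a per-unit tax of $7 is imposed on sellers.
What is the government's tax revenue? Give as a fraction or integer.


With tax on sellers, new supply: Qs' = 13 + 3(P - 7)
= 3P - 8
New equilibrium quantity:
Q_new = 79
Tax revenue = tax * Q_new = 7 * 79 = 553

553


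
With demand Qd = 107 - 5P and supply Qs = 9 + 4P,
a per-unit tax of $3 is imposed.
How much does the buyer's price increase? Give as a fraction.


With a per-unit tax, the buyer's price increase depends on relative slopes.
Supply slope: d = 4, Demand slope: b = 5
Buyer's price increase = d * tax / (b + d)
= 4 * 3 / (5 + 4)
= 12 / 9 = 4/3

4/3


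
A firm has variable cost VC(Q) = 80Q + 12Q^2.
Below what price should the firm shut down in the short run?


AVC(Q) = VC(Q)/Q = 80 + 12Q
AVC is increasing in Q, so minimum AVC is at Q -> 0+.
Min AVC = 80
The firm should shut down if P < 80.

80


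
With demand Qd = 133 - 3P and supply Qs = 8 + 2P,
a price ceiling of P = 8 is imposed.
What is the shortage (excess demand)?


At P = 8:
Qd = 133 - 3*8 = 109
Qs = 8 + 2*8 = 24
Shortage = Qd - Qs = 109 - 24 = 85

85


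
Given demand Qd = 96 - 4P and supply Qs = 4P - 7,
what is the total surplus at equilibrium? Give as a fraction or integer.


Find equilibrium: 96 - 4P = 4P - 7
96 + 7 = 8P
P* = 103/8 = 103/8
Q* = 4*103/8 - 7 = 89/2
Inverse demand: P = 24 - Q/4, so P_max = 24
Inverse supply: P = 7/4 + Q/4, so P_min = 7/4
CS = (1/2) * 89/2 * (24 - 103/8) = 7921/32
PS = (1/2) * 89/2 * (103/8 - 7/4) = 7921/32
TS = CS + PS = 7921/32 + 7921/32 = 7921/16

7921/16


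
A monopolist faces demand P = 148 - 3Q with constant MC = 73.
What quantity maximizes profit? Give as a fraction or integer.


TR = P*Q = (148 - 3Q)Q = 148Q - 3Q^2
MR = dTR/dQ = 148 - 6Q
Set MR = MC:
148 - 6Q = 73
75 = 6Q
Q* = 75/6 = 25/2

25/2


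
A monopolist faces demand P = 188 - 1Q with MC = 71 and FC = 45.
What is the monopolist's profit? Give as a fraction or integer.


MR = MC: 188 - 2Q = 71
Q* = 117/2
P* = 188 - 1*117/2 = 259/2
Profit = (P* - MC)*Q* - FC
= (259/2 - 71)*117/2 - 45
= 117/2*117/2 - 45
= 13689/4 - 45 = 13509/4

13509/4


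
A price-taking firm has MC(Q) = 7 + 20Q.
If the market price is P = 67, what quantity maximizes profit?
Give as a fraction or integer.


In perfect competition, profit is maximized where P = MC.
67 = 7 + 20Q
60 = 20Q
Q* = 60/20 = 3

3


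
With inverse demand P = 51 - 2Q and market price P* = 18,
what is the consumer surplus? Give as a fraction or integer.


Maximum willingness to pay (at Q=0): P_max = 51
Quantity demanded at P* = 18:
Q* = (51 - 18)/2 = 33/2
CS = (1/2) * Q* * (P_max - P*)
CS = (1/2) * 33/2 * (51 - 18)
CS = (1/2) * 33/2 * 33 = 1089/4

1089/4


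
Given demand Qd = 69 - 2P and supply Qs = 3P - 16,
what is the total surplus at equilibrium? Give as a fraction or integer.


Find equilibrium: 69 - 2P = 3P - 16
69 + 16 = 5P
P* = 85/5 = 17
Q* = 3*17 - 16 = 35
Inverse demand: P = 69/2 - Q/2, so P_max = 69/2
Inverse supply: P = 16/3 + Q/3, so P_min = 16/3
CS = (1/2) * 35 * (69/2 - 17) = 1225/4
PS = (1/2) * 35 * (17 - 16/3) = 1225/6
TS = CS + PS = 1225/4 + 1225/6 = 6125/12

6125/12


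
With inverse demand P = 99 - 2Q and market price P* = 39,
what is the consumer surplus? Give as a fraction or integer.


Maximum willingness to pay (at Q=0): P_max = 99
Quantity demanded at P* = 39:
Q* = (99 - 39)/2 = 30
CS = (1/2) * Q* * (P_max - P*)
CS = (1/2) * 30 * (99 - 39)
CS = (1/2) * 30 * 60 = 900

900
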